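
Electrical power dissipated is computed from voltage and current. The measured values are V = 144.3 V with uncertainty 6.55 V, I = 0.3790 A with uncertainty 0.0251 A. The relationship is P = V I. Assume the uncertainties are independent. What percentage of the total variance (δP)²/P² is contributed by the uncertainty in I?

68.0%

(δP/P)² = (1·δV/V)² + (1·δI/I)²
  V term: (1×0.0454)² = 0.00206
  I term: (1×0.0662)² = 0.00439
Total = 0.00645. Share from I = 0.00439/0.00645 = 0.680.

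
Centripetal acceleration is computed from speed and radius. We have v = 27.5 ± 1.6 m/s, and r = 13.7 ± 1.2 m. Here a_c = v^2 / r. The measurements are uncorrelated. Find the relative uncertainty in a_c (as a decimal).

0.146

Since a_c is a product/quotient, work with relative uncertainties:
  (2·δv/v)² = (2×0.0582)² = 0.0135;  (-1·δr/r)² = (-1×0.0876)² = 0.00767
δa_c/a_c = √(0.0212) = 0.146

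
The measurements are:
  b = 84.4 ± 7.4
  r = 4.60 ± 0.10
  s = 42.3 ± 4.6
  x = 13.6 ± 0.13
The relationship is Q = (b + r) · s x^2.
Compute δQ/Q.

Let u = b + r = 89.0. δu = √(δb² + δr²) = √(54.8 + 0.0100) = 7.40, so δu/u = 0.0832.
Q is then a monomial in u, s, x:
δQ/Q = √((δu/u)² + (1·δs/s)² + (2·δx/x)²) = √(0.00691 + 0.0118 + 0.000365) = 0.138

0.138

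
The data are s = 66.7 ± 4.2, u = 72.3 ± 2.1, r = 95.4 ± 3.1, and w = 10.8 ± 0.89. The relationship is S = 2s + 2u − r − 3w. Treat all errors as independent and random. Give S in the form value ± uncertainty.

150 ± 10.2

Absolute uncertainties add in quadrature for a linear combination:
  (2·δs)² = 70.6;  (2·δu)² = 17.6;  (δr)² = 9.61;  (3·δw)² = 7.13
δS = √(105) = 10.2
S = 150.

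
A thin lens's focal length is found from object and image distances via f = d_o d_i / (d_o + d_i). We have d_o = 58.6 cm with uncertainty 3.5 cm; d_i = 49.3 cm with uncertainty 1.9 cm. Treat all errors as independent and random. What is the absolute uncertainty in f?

0.921 cm

∂f/∂d_o = (d_i/(d_o+d_i))² = 0.209;  ∂f/∂d_i = (d_o/(d_o+d_i))² = 0.295
δf = √((∂f/∂d_o · δd_o)² + (∂f/∂d_i · δd_i)²) = √(0.534 + 0.314) = 0.921 cm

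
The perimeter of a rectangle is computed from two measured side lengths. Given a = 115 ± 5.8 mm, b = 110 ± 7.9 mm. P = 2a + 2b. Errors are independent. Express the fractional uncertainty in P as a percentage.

4.36%

Absolute uncertainties add in quadrature for a linear combination:
  (2·δa)² = 135;  (2·δb)² = 250
δP = √(384) = 19.6 mm
P = 450 mm, so δP/P = 19.6/450 = 0.0436.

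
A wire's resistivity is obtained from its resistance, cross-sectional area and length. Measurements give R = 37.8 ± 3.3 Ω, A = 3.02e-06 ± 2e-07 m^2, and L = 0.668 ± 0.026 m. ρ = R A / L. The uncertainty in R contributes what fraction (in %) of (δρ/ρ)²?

(δρ/ρ)² = (1·δR/R)² + (1·δA/A)² + (-1·δL/L)²
  R term: (1×0.0873)² = 0.00762
  A term: (1×0.0662)² = 0.00439
  L term: (-1×0.0389)² = 0.00151
Total = 0.0135. Share from R = 0.00762/0.0135 = 0.564.

56.4%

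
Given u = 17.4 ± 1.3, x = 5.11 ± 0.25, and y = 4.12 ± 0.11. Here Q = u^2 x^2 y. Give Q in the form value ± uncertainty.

32600 ± 5880

Each factor contributes (exponent × relative error)² to (δQ/Q)²:
  (2·δu/u)² = (2×0.0747)² = 0.0223;  (2·δx/x)² = (2×0.0489)² = 0.00957;  (1·δy/y)² = (1×0.0267)² = 0.000713
δQ/Q = √(0.0326) = 0.181
Q = 32600, so δQ = 0.181 × 32600 = 5880.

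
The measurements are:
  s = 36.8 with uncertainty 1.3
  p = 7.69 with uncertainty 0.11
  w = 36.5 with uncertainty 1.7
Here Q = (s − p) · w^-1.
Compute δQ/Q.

Let u = s − p = 29.1. δu = √(δs² + δp²) = √(1.69 + 0.0121) = 1.30, so δu/u = 0.0448.
Q is then a monomial in u, w:
δQ/Q = √((δu/u)² + (-1·δw/w)²) = √(0.00201 + 0.00217) = 0.0646

0.0646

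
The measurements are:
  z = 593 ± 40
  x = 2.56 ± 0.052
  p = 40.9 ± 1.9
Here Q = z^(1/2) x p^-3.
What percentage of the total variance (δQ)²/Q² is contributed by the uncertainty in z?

(δQ/Q)² = (½·δz/z)² + (1·δx/x)² + (-3·δp/p)²
  z term: (0.5×0.0675)² = 0.00114
  x term: (1×0.0203)² = 0.000413
  p term: (-3×0.0465)² = 0.0194
Total = 0.0210. Share from z = 0.00114/0.0210 = 0.0542.

5.42%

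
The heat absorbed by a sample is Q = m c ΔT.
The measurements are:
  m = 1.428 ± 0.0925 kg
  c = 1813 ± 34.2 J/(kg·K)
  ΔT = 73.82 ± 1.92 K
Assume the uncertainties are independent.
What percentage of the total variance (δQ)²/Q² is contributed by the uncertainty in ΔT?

12.9%

(δQ/Q)² = (1·δm/m)² + (1·δc/c)² + (1·δΔT/ΔT)²
  m term: (1×0.0648)² = 0.00420
  c term: (1×0.0189)² = 0.000356
  ΔT term: (1×0.0260)² = 0.000676
Total = 0.00523. Share from ΔT = 0.000676/0.00523 = 0.129.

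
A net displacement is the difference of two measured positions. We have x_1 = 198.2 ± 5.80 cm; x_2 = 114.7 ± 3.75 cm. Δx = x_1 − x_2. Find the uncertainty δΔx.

6.91 cm

Absolute uncertainties add in quadrature for a linear combination:
  (δx_1)² = 33.6;  (δx_2)² = 14.1
δΔx = √(47.7) = 6.91 cm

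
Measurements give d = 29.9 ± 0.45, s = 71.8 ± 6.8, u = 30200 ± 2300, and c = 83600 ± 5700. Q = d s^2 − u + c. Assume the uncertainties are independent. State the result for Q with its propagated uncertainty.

(2.08 ± 0.299) × 10^5

Let p = d·s^2 = 1.54e+05. δp/p = √((1·δd/d)² + (2·δs/s)²) = √(0.000227 + 0.0359) = 0.190, so δp = 29300.
Q = p − u + c: δQ = √(δp² + δu² + δc²) = √(8.58e+08 + 5.29e+06 + 3.25e+07) = 29900
Q = 2.08e+05.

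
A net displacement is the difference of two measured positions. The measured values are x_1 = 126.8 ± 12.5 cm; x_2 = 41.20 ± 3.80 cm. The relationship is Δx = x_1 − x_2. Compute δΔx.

13.1 cm

For a sum/difference, combine absolute errors in quadrature:
  (δx_1)² = 156;  (δx_2)² = 14.4
δΔx = √(171) = 13.1 cm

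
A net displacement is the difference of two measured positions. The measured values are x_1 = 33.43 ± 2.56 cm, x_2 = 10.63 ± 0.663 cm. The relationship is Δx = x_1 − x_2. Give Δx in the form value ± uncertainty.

For a sum/difference, combine absolute errors in quadrature:
  (δx_1)² = 6.55;  (δx_2)² = 0.440
δΔx = √(6.99) = 2.64 cm
Δx = 22.80 cm.

22.80 ± 2.64 cm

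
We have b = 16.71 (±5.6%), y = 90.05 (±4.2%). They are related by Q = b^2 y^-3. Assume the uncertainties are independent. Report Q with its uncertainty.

(3.824 ± 0.645) × 10^-4

Relative error in a monomial: (δQ/Q)² = Σ (nᵢ · δxᵢ/xᵢ)².
  (2·δb/b)² = (2×0.0560)² = 0.0125;  (-3·δy/y)² = (-3×0.0420)² = 0.0159
δQ/Q = √(0.0284) = 0.169
Q = 0.0003824, so δQ = 0.169 × 0.0003824 = 6.45e-05.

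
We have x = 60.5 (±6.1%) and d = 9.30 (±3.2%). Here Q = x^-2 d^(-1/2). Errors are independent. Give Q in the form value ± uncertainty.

(8.96 ± 1.10) × 10^-5

Relative error in a monomial: (δQ/Q)² = Σ (nᵢ · δxᵢ/xᵢ)².
  (-2·δx/x)² = (-2×0.0610)² = 0.0149;  (−½·δd/d)² = (-0.5×0.0320)² = 0.000256
δQ/Q = √(0.0151) = 0.123
Q = 8.96e-05, so δQ = 0.123 × 8.96e-05 = 1.1e-05.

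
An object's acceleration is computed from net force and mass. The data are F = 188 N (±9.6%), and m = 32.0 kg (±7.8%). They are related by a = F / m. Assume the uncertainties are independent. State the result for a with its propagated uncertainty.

5.88 ± 0.727 m/s^2

For a monomial a ∝ F, m^-1, fractional errors add in quadrature:
  (1·δF/F)² = (1×0.0960)² = 0.00922;  (-1·δm/m)² = (-1×0.0780)² = 0.00608
δa/a = √(0.0153) = 0.124
a = 5.88 m/s^2, so δa = 0.124 × 5.88 = 0.727 m/s^2.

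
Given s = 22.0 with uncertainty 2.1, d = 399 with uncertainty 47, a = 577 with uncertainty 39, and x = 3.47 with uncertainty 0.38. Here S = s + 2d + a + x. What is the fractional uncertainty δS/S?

0.0727

For a sum/difference, combine absolute errors in quadrature:
  (δs)² = 4.41;  (2·δd)² = 8840;  (δa)² = 1520;  (δx)² = 0.144
δS = √(10400) = 102
S = 1400, so δS/S = 102/1400 = 0.0727.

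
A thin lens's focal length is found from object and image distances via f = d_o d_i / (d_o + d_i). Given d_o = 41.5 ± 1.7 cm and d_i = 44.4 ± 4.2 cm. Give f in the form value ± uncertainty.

∂f/∂d_o = (d_i/(d_o+d_i))² = 0.267;  ∂f/∂d_i = (d_o/(d_o+d_i))² = 0.233
δf = √((∂f/∂d_o · δd_o)² + (∂f/∂d_i · δd_i)²) = √(0.206 + 0.961) = 1.08 cm
f = 21.5 cm.

21.5 ± 1.08 cm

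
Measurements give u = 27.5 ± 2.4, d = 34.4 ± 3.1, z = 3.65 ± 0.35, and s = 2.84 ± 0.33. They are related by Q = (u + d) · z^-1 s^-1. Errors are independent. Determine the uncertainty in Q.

0.976

Let w = u + d = 61.9. δw = √(δu² + δd²) = √(5.76 + 9.61) = 3.92, so δw/w = 0.0633.
Q is then a monomial in w, z, s:
δQ/Q = √((δw/w)² + (-1·δz/z)² + (-1·δs/s)²) = √(0.00401 + 0.00919 + 0.0135) = 0.163
Q = 5.97, so δQ = 0.163 × 5.97 = 0.976.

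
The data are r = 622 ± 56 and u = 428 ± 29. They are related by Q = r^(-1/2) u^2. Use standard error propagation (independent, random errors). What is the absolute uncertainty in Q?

Products/powers → add relative errors in quadrature, weighted by exponent:
  (−½·δr/r)² = (-0.5×0.0900)² = 0.00203;  (2·δu/u)² = (2×0.0678)² = 0.0184
δQ/Q = √(0.0204) = 0.143
Q = 7350, so δQ = 0.143 × 7350 = 1050.

1050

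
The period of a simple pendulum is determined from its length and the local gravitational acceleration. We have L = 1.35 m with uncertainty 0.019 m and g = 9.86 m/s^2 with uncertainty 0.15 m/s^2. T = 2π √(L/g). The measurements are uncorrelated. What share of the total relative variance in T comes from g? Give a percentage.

(δT/T)² = (½·δL/L)² + (−½·δg/g)²
  L term: (0.5×0.0141)² = 4.95e-05
  g term: (-0.5×0.0152)² = 5.79e-05
Total = 0.000107. Share from g = 5.79e-05/0.000107 = 0.539.

53.9%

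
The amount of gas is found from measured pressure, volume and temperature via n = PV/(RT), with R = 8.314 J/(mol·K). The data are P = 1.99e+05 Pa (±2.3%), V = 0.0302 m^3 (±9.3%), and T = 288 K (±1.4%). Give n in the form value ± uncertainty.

n is a product of powers, so relative uncertainties combine in quadrature:
  (1·δP/P)² = (1×0.0230)² = 0.000529;  (1·δV/V)² = (1×0.0930)² = 0.00865;  (-1·δT/T)² = (-1×0.0140)² = 0.000196
δn/n = √(0.00937) = 0.0968
n = 2.51 mol, so δn = 0.0968 × 2.51 = 0.243 mol.

2.51 ± 0.243 mol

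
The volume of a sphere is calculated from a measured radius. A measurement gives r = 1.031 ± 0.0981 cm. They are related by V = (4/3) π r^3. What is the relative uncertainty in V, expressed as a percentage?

28.5%

Relative error in a monomial: (δV/V)² = Σ (nᵢ · δxᵢ/xᵢ)².
  (3·δr/r)² = (3×0.0952)² = 0.0815
δV/V = √(0.0815) = 0.285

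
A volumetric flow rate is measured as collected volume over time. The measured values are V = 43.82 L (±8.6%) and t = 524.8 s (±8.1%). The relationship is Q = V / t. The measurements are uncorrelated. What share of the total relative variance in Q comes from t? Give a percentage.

(δQ/Q)² = (1·δV/V)² + (-1·δt/t)²
  V term: (1×0.0860)² = 0.00740
  t term: (-1×0.0810)² = 0.00656
Total = 0.0140. Share from t = 0.00656/0.0140 = 0.470.

47.0%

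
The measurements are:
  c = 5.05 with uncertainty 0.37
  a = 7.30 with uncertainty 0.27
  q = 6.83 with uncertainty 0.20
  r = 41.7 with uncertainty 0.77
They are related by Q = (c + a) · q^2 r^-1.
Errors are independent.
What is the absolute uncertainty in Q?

Let u = c + a = 12.3. δu = √(δc² + δa²) = √(0.137 + 0.0729) = 0.458, so δu/u = 0.0371.
Q is then a monomial in u, q, r:
δQ/Q = √((δu/u)² + (2·δq/q)² + (-1·δr/r)²) = √(0.00138 + 0.00343 + 0.000341) = 0.0717
Q = 13.8, so δQ = 0.0717 × 13.8 = 0.991.

0.991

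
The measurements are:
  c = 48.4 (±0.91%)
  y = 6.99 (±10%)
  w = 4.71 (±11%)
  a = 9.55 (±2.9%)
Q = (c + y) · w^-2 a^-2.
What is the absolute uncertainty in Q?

0.00624

Let u = c + y = 55.4. δu = √(δc² + δy²) = √(0.194 + 0.489) = 0.826, so δu/u = 0.0149.
Q is then a monomial in u, w, a:
δQ/Q = √((δu/u)² + (-2·δw/w)² + (-2·δa/a)²) = √(0.000222 + 0.0484 + 0.00336) = 0.228
Q = 0.0274, so δQ = 0.228 × 0.0274 = 0.00624.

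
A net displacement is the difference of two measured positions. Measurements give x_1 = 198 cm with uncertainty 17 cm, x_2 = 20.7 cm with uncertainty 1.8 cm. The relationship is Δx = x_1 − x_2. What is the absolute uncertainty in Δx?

17.1 cm

Δx is a linear combination, so absolute uncertainties add in quadrature:
  (δx_1)² = 289;  (δx_2)² = 3.24
δΔx = √(292) = 17.1 cm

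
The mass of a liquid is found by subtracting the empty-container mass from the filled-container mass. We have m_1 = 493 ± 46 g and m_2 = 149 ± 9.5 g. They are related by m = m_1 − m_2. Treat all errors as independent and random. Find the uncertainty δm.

Each term contributes (cᵢ δxᵢ)² to (δm)²:
  (δm_1)² = 2120;  (δm_2)² = 90.2
δm = √(2210) = 47.0 g

47.0 g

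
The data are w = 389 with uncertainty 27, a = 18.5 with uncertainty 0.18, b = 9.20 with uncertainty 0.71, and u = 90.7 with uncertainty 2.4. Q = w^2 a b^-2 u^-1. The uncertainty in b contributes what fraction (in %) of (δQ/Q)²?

54.3%

(δQ/Q)² = (2·δw/w)² + (1·δa/a)² + (-2·δb/b)² + (-1·δu/u)²
  w term: (2×0.0694)² = 0.0193
  a term: (1×0.00973)² = 9.47e-05
  b term: (-2×0.0772)² = 0.0238
  u term: (-1×0.0265)² = 0.000700
Total = 0.0439. Share from b = 0.0238/0.0439 = 0.543.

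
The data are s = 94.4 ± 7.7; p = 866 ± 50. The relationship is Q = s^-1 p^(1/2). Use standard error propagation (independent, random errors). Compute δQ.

0.0270

For a monomial Q ∝ s^-1, p^(1/2), fractional errors add in quadrature:
  (-1·δs/s)² = (-1×0.0816)² = 0.00665;  (½·δp/p)² = (0.5×0.0577)² = 0.000833
δQ/Q = √(0.00749) = 0.0865
Q = 0.312, so δQ = 0.0865 × 0.312 = 0.0270.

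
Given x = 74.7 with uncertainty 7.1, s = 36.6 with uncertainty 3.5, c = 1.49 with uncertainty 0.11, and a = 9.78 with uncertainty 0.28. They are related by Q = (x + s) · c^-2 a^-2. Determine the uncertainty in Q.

Let u = x + s = 111. δu = √(δx² + δs²) = √(50.4 + 12.2) = 7.92, so δu/u = 0.0711.
Q is then a monomial in u, c, a:
δQ/Q = √((δu/u)² + (-2·δc/c)² + (-2·δa/a)²) = √(0.00506 + 0.0218 + 0.00328) = 0.174
Q = 0.524, so δQ = 0.174 × 0.524 = 0.0910.

0.0910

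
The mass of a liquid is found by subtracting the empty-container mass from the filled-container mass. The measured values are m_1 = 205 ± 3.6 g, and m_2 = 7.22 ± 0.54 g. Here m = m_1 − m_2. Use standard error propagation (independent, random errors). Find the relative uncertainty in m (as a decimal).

Each term contributes (cᵢ δxᵢ)² to (δm)²:
  (δm_1)² = 13.0;  (δm_2)² = 0.292
δm = √(13.3) = 3.64 g
m = 198 g, so δm/m = 3.64/198 = 0.0184.

0.0184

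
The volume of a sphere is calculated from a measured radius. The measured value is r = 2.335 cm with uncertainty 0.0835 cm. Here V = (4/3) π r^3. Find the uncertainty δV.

5.72 cm^3

V ∝ r^3, so δV/V = |3| · δr/r = 3 × 0.0358 = 0.107.
V = 53.33 cm^3, so δV = 0.107 × 53.33 = 5.72 cm^3.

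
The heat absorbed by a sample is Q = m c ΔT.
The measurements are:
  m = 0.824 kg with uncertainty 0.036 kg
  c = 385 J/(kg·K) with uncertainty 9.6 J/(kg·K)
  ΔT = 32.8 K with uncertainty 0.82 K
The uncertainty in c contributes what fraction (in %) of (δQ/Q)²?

19.7%

(δQ/Q)² = (1·δm/m)² + (1·δc/c)² + (1·δΔT/ΔT)²
  m term: (1×0.0437)² = 0.00191
  c term: (1×0.0249)² = 0.000622
  ΔT term: (1×0.0250)² = 0.000625
Total = 0.00316. Share from c = 0.000622/0.00316 = 0.197.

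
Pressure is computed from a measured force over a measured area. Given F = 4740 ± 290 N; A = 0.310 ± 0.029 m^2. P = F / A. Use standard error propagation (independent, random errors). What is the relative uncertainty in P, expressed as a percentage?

11.2%

Relative error in a monomial: (δP/P)² = Σ (nᵢ · δxᵢ/xᵢ)².
  (1·δF/F)² = (1×0.0612)² = 0.00374;  (-1·δA/A)² = (-1×0.0935)² = 0.00875
δP/P = √(0.0125) = 0.112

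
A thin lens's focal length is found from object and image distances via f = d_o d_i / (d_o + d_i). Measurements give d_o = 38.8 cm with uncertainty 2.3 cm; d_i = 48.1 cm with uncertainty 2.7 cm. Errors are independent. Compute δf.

0.887 cm

∂f/∂d_o = (d_i/(d_o+d_i))² = 0.306;  ∂f/∂d_i = (d_o/(d_o+d_i))² = 0.199
δf = √((∂f/∂d_o · δd_o)² + (∂f/∂d_i · δd_i)²) = √(0.497 + 0.290) = 0.887 cm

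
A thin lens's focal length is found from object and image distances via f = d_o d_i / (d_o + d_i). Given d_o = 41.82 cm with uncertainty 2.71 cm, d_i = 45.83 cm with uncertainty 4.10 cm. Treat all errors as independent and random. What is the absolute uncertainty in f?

∂f/∂d_o = (d_i/(d_o+d_i))² = 0.273;  ∂f/∂d_i = (d_o/(d_o+d_i))² = 0.228
δf = √((∂f/∂d_o · δd_o)² + (∂f/∂d_i · δd_i)²) = √(0.549 + 0.871) = 1.19 cm

1.19 cm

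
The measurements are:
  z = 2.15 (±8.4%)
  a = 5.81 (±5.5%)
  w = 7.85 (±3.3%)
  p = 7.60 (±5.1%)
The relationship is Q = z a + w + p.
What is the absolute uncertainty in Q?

Let h = z·a = 12.5. δh/h = √((1·δz/z)² + (1·δa/a)²) = √(0.00706 + 0.00303) = 0.100, so δh = 1.25.
Q = h + w + p: δQ = √(δh² + δw² + δp²) = √(1.57 + 0.0671 + 0.150) = 1.34

1.34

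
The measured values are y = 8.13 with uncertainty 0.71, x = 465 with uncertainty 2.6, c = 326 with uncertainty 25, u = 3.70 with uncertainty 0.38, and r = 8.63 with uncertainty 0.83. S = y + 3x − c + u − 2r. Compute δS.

26.3

Sums and differences: (δS)² = Σ (cᵢ δxᵢ)².
  (δy)² = 0.504;  (3·δx)² = 60.8;  (δc)² = 625;  (δu)² = 0.144;  (2·δr)² = 2.76
δS = √(689) = 26.3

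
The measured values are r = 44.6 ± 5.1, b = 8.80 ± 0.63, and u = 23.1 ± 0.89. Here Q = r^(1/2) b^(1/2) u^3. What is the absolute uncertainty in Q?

Products/powers → add relative errors in quadrature, weighted by exponent:
  (½·δr/r)² = (0.5×0.114)² = 0.00327;  (½·δb/b)² = (0.5×0.0716)² = 0.00128;  (3·δu/u)² = (3×0.0385)² = 0.0134
δQ/Q = √(0.0179) = 0.134
Q = 2.44e+05, so δQ = 0.134 × 2.44e+05 = 32700.

32700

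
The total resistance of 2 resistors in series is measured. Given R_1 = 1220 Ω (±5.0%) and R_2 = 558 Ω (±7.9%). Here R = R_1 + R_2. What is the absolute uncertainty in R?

For a sum/difference, combine absolute errors in quadrature:
  (δR_1)² = 3720;  (δR_2)² = 1940
δR = √(5660) = 75.3 Ω

75.3 Ω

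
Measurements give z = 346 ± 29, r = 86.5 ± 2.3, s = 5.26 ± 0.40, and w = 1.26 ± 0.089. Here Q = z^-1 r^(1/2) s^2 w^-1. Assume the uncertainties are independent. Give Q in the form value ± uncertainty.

0.590 ± 0.111

Relative error in a monomial: (δQ/Q)² = Σ (nᵢ · δxᵢ/xᵢ)².
  (-1·δz/z)² = (-1×0.0838)² = 0.00702;  (½·δr/r)² = (0.5×0.0266)² = 0.000177;  (2·δs/s)² = (2×0.0760)² = 0.0231;  (-1·δw/w)² = (-1×0.0706)² = 0.00499
δQ/Q = √(0.0353) = 0.188
Q = 0.590, so δQ = 0.188 × 0.590 = 0.111.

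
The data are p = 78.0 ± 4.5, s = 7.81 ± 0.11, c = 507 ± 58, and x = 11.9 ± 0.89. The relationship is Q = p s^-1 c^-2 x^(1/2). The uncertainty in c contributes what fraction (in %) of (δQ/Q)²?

(δQ/Q)² = (1·δp/p)² + (-1·δs/s)² + (-2·δc/c)² + (½·δx/x)²
  p term: (1×0.0577)² = 0.00333
  s term: (-1×0.0141)² = 0.000198
  c term: (-2×0.114)² = 0.0523
  x term: (0.5×0.0748)² = 0.00140
Total = 0.0573. Share from c = 0.0523/0.0573 = 0.914.

91.4%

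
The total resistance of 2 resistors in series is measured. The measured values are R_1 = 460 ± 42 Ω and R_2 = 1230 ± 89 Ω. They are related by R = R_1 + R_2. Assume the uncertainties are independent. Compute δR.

98.4 Ω

Each term contributes (cᵢ δxᵢ)² to (δR)²:
  (δR_1)² = 1760;  (δR_2)² = 7920
δR = √(9680) = 98.4 Ω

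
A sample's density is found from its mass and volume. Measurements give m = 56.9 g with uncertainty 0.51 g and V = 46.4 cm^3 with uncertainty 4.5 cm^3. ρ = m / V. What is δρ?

Since ρ is a product/quotient, work with relative uncertainties:
  (1·δm/m)² = (1×0.00896)² = 8.03e-05;  (-1·δV/V)² = (-1×0.0970)² = 0.00941
δρ/ρ = √(0.00949) = 0.0974
ρ = 1.23 g/cm^3, so δρ = 0.0974 × 1.23 = 0.119 g/cm^3.

0.119 g/cm^3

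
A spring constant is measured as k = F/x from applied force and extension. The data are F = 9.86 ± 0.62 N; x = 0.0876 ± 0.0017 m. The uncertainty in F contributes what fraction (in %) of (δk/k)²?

91.3%

(δk/k)² = (1·δF/F)² + (-1·δx/x)²
  F term: (1×0.0629)² = 0.00395
  x term: (-1×0.0194)² = 0.000377
Total = 0.00433. Share from F = 0.00395/0.00433 = 0.913.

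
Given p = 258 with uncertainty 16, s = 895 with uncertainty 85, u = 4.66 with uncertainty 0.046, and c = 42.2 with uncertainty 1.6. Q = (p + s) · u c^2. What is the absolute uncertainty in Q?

Let w = p + s = 1150. δw = √(δp² + δs²) = √(256 + 7220) = 86.5, so δw/w = 0.0750.
Q is then a monomial in w, u, c:
δQ/Q = √((δw/w)² + (1·δu/u)² + (2·δc/c)²) = √(0.00563 + 9.74e-05 + 0.00575) = 0.107
Q = 9.57e+06, so δQ = 0.107 × 9.57e+06 = 1.02e+06.

1.02e+06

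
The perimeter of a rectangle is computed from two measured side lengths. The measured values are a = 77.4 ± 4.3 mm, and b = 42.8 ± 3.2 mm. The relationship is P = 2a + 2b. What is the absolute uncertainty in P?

Absolute uncertainties add in quadrature for a linear combination:
  (2·δa)² = 74.0;  (2·δb)² = 41.0
δP = √(115) = 10.7 mm

10.7 mm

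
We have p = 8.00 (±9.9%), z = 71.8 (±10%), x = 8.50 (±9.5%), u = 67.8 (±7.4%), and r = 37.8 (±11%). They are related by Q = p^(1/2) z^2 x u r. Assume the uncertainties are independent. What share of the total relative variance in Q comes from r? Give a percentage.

17.5%

(δQ/Q)² = (½·δp/p)² + (2·δz/z)² + (1·δx/x)² + (1·δu/u)² + (1·δr/r)²
  p term: (0.5×0.0990)² = 0.00245
  z term: (2×0.100)² = 0.0400
  x term: (1×0.0950)² = 0.00903
  u term: (1×0.0740)² = 0.00548
  r term: (1×0.110)² = 0.0121
Total = 0.0691. Share from r = 0.0121/0.0691 = 0.175.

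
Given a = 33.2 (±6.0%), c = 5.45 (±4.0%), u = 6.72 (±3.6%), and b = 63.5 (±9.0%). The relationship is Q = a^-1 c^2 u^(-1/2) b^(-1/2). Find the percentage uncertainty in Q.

11.1%

Products/powers → add relative errors in quadrature, weighted by exponent:
  (-1·δa/a)² = (-1×0.0600)² = 0.00360;  (2·δc/c)² = (2×0.0400)² = 0.00640;  (−½·δu/u)² = (-0.5×0.0360)² = 0.000324;  (−½·δb/b)² = (-0.5×0.0900)² = 0.00202
δQ/Q = √(0.0123) = 0.111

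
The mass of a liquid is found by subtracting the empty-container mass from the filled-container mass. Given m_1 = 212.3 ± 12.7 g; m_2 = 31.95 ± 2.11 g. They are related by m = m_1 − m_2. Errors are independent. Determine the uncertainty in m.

Each term contributes (cᵢ δxᵢ)² to (δm)²:
  (δm_1)² = 161;  (δm_2)² = 4.45
δm = √(166) = 12.9 g

12.9 g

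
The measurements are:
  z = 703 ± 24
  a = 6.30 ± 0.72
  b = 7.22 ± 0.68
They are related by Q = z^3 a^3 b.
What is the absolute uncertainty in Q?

For a monomial Q ∝ z^3, a^3, b, fractional errors add in quadrature:
  (3·δz/z)² = (3×0.0341)² = 0.0105;  (3·δa/a)² = (3×0.114)² = 0.118;  (1·δb/b)² = (1×0.0942)² = 0.00887
δQ/Q = √(0.137) = 0.370
Q = 6.27e+11, so δQ = 0.370 × 6.27e+11 = 2.32e+11.

2.32e+11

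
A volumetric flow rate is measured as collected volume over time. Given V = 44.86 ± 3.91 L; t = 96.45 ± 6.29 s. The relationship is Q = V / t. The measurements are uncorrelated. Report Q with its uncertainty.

0.4651 ± 0.0506 L/s

Q is a product of powers, so relative uncertainties combine in quadrature:
  (1·δV/V)² = (1×0.0872)² = 0.00760;  (-1·δt/t)² = (-1×0.0652)² = 0.00425
δQ/Q = √(0.0118) = 0.109
Q = 0.4651 L/s, so δQ = 0.109 × 0.4651 = 0.0506 L/s.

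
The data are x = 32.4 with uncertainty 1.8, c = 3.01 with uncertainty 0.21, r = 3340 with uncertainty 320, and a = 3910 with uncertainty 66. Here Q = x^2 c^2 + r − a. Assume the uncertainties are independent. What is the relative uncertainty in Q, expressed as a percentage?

Let p = x^2·c^2 = 9510. δp/p = √((2·δx/x)² + (2·δc/c)²) = √(0.0123 + 0.0195) = 0.178, so δp = 1700.
Q = p + r − a: δQ = √(δp² + δr² + δa²) = √(2.88e+06 + 1.02e+05 + 4360) = 1730
Q = 8940, so δQ/Q = 1730/8940 = 0.193.

19.3%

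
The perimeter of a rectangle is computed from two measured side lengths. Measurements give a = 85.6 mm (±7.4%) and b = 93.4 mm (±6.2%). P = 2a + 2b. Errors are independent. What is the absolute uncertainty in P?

For a sum/difference, combine absolute errors in quadrature:
  (2·δa)² = 160;  (2·δb)² = 134
δP = √(295) = 17.2 mm

17.2 mm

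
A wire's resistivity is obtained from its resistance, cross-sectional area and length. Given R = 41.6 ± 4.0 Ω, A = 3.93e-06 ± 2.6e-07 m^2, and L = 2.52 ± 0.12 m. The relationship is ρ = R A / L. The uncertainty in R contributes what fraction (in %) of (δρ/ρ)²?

58.2%

(δρ/ρ)² = (1·δR/R)² + (1·δA/A)² + (-1·δL/L)²
  R term: (1×0.0962)² = 0.00925
  A term: (1×0.0662)² = 0.00438
  L term: (-1×0.0476)² = 0.00227
Total = 0.0159. Share from R = 0.00925/0.0159 = 0.582.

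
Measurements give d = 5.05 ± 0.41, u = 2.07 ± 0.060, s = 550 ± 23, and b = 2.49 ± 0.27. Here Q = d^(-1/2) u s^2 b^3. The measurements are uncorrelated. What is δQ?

Relative error in a monomial: (δQ/Q)² = Σ (nᵢ · δxᵢ/xᵢ)².
  (−½·δd/d)² = (-0.5×0.0812)² = 0.00165;  (1·δu/u)² = (1×0.0290)² = 0.000840;  (2·δs/s)² = (2×0.0418)² = 0.00700;  (3·δb/b)² = (3×0.108)² = 0.106
δQ/Q = √(0.115) = 0.340
Q = 4.3e+06, so δQ = 0.340 × 4.3e+06 = 1.46e+06.

1.46e+06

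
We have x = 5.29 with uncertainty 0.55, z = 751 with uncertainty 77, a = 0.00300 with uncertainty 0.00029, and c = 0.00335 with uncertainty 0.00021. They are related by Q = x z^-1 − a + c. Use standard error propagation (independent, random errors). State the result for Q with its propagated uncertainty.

Let p = x·z^-1 = 0.00704. δp/p = √((1·δx/x)² + (-1·δz/z)²) = √(0.0108 + 0.0105) = 0.146, so δp = 0.00103.
Q = p − a + c: δQ = √(δp² + δa² + δc²) = √(1.06e-06 + 8.41e-08 + 4.41e-08) = 0.00109
Q = 0.00739.

0.00739 ± 0.00109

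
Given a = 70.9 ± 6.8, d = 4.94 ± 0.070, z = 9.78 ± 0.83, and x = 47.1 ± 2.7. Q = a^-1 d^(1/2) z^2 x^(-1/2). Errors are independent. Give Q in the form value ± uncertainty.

0.437 ± 0.0861

For a monomial Q ∝ a^-1, d^(1/2), z^2, x^(-1/2), fractional errors add in quadrature:
  (-1·δa/a)² = (-1×0.0959)² = 0.00920;  (½·δd/d)² = (0.5×0.0142)² = 5.02e-05;  (2·δz/z)² = (2×0.0849)² = 0.0288;  (−½·δx/x)² = (-0.5×0.0573)² = 0.000822
δQ/Q = √(0.0389) = 0.197
Q = 0.437, so δQ = 0.197 × 0.437 = 0.0861.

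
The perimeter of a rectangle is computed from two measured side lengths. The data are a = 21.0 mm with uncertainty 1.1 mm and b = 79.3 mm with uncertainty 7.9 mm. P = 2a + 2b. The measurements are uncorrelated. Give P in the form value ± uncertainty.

Each term contributes (cᵢ δxᵢ)² to (δP)²:
  (2·δa)² = 4.84;  (2·δb)² = 250
δP = √(254) = 16.0 mm
P = 201 mm.

201 ± 16.0 mm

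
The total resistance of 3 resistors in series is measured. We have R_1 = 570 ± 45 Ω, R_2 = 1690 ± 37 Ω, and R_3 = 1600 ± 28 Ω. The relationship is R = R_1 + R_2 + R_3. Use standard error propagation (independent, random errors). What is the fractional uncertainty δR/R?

R is a linear combination, so absolute uncertainties add in quadrature:
  (δR_1)² = 2020;  (δR_2)² = 1370;  (δR_3)² = 784
δR = √(4180) = 64.6 Ω
R = 3860 Ω, so δR/R = 64.6/3860 = 0.0167.

0.0167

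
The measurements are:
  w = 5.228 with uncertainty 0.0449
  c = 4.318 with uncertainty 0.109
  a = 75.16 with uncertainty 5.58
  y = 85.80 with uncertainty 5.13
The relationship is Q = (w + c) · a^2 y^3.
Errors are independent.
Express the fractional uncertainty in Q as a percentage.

Let u = w + c = 9.546. δu = √(δw² + δc²) = √(0.00202 + 0.0119) = 0.118, so δu/u = 0.0123.
Q is then a monomial in u, a, y:
δQ/Q = √((δu/u)² + (2·δa/a)² + (3·δy/y)²) = √(0.000153 + 0.0220 + 0.0322) = 0.233

23.3%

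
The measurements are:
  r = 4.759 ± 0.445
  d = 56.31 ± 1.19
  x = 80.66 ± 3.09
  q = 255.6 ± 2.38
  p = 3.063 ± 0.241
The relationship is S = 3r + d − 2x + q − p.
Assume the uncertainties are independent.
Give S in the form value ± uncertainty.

161.8 ± 6.86

S is a linear combination, so absolute uncertainties add in quadrature:
  (3·δr)² = 1.78;  (δd)² = 1.42;  (2·δx)² = 38.2;  (δq)² = 5.66;  (δp)² = 0.0581
δS = √(47.1) = 6.86
S = 161.8.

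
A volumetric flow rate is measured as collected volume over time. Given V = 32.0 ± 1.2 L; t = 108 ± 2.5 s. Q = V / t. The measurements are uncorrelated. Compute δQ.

Since Q is a product/quotient, work with relative uncertainties:
  (1·δV/V)² = (1×0.0375)² = 0.00141;  (-1·δt/t)² = (-1×0.0231)² = 0.000536
δQ/Q = √(0.00194) = 0.0441
Q = 0.296 L/s, so δQ = 0.0441 × 0.296 = 0.0131 L/s.

0.0131 L/s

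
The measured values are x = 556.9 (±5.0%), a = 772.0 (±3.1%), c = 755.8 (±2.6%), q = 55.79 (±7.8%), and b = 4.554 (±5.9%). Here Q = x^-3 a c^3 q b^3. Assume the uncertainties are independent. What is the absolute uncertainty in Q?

For a monomial Q ∝ x^-3, a, c^3, q, b^3, fractional errors add in quadrature:
  (-3·δx/x)² = (-3×0.0500)² = 0.0225;  (1·δa/a)² = (1×0.0310)² = 0.000961;  (3·δc/c)² = (3×0.0260)² = 0.00608;  (1·δq/q)² = (1×0.0780)² = 0.00608;  (3·δb/b)² = (3×0.0590)² = 0.0313
δQ/Q = √(0.0670) = 0.259
Q = 1.017e+07, so δQ = 0.259 × 1.017e+07 = 2.63e+06.

2.63e+06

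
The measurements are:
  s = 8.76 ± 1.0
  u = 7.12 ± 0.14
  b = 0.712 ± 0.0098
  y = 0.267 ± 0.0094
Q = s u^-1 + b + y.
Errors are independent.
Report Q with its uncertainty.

2.21 ± 0.143

Let p = s·u^-1 = 1.23. δp/p = √((1·δs/s)² + (-1·δu/u)²) = √(0.0130 + 0.000387) = 0.116, so δp = 0.143.
Q = p + b + y: δQ = √(δp² + δb² + δy²) = √(0.0203 + 9.6e-05 + 8.84e-05) = 0.143
Q = 2.21.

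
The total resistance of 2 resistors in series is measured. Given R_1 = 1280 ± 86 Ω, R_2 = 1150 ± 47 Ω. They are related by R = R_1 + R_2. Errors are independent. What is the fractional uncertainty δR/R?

0.0403

Sums and differences: (δR)² = Σ (cᵢ δxᵢ)².
  (δR_1)² = 7400;  (δR_2)² = 2210
δR = √(9600) = 98.0 Ω
R = 2430 Ω, so δR/R = 98.0/2430 = 0.0403.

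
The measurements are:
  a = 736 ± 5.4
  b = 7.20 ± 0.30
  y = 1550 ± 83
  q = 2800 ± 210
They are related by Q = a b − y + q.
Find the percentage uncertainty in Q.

4.86%

Let p = a·b = 5300. δp/p = √((1·δa/a)² + (1·δb/b)²) = √(5.38e-05 + 0.00174) = 0.0423, so δp = 224.
Q = p − y + q: δQ = √(δp² + δy² + δq²) = √(50300 + 6890 + 44100) = 318
Q = 6550, so δQ/Q = 318/6550 = 0.0486.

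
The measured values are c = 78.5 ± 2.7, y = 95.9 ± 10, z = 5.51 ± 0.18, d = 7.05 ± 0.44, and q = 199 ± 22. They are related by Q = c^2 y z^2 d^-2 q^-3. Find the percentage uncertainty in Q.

38.1%

Relative error in a monomial: (δQ/Q)² = Σ (nᵢ · δxᵢ/xᵢ)².
  (2·δc/c)² = (2×0.0344)² = 0.00473;  (1·δy/y)² = (1×0.104)² = 0.0109;  (2·δz/z)² = (2×0.0327)² = 0.00427;  (-2·δd/d)² = (-2×0.0624)² = 0.0156;  (-3·δq/q)² = (-3×0.111)² = 0.110
δQ/Q = √(0.145) = 0.381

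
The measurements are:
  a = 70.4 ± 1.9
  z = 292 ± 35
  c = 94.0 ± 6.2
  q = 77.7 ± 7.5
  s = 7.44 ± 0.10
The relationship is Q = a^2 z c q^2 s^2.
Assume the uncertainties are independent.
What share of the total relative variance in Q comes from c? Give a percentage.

(δQ/Q)² = (2·δa/a)² + (1·δz/z)² + (1·δc/c)² + (2·δq/q)² + (2·δs/s)²
  a term: (2×0.0270)² = 0.00291
  z term: (1×0.120)² = 0.0144
  c term: (1×0.0660)² = 0.00435
  q term: (2×0.0965)² = 0.0373
  s term: (2×0.0134)² = 0.000723
Total = 0.0596. Share from c = 0.00435/0.0596 = 0.0730.

7.30%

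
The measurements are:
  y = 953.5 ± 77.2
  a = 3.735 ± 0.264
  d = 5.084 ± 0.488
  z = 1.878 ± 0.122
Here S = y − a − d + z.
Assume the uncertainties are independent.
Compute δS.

77.2

S is a linear combination, so absolute uncertainties add in quadrature:
  (δy)² = 5960;  (δa)² = 0.0697;  (δd)² = 0.238;  (δz)² = 0.0149
δS = √(5960) = 77.2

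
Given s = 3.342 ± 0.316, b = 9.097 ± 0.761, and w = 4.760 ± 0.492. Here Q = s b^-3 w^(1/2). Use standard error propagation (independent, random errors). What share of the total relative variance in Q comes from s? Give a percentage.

12.0%

(δQ/Q)² = (1·δs/s)² + (-3·δb/b)² + (½·δw/w)²
  s term: (1×0.0946)² = 0.00894
  b term: (-3×0.0837)² = 0.0630
  w term: (0.5×0.103)² = 0.00267
Total = 0.0746. Share from s = 0.00894/0.0746 = 0.120.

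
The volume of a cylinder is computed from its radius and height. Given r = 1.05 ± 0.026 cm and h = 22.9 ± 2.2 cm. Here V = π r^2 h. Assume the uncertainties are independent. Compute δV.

8.57 cm^3

Since V is a product/quotient, work with relative uncertainties:
  (2·δr/r)² = (2×0.0248)² = 0.00245;  (1·δh/h)² = (1×0.0961)² = 0.00923
δV/V = √(0.0117) = 0.108
V = 79.3 cm^3, so δV = 0.108 × 79.3 = 8.57 cm^3.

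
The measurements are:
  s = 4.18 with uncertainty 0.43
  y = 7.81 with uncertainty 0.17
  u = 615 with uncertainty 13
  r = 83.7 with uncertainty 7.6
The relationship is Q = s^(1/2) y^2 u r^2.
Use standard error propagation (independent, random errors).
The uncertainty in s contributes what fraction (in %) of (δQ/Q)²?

(δQ/Q)² = (½·δs/s)² + (2·δy/y)² + (1·δu/u)² + (2·δr/r)²
  s term: (0.5×0.103)² = 0.00265
  y term: (2×0.0218)² = 0.00190
  u term: (1×0.0211)² = 0.000447
  r term: (2×0.0908)² = 0.0330
Total = 0.0380. Share from s = 0.00265/0.0380 = 0.0697.

6.97%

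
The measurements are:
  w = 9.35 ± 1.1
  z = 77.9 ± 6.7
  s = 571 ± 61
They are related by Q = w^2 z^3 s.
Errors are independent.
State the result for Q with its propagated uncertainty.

(2.36 ± 0.862) × 10^10

For a monomial Q ∝ w^2, z^3, s, fractional errors add in quadrature:
  (2·δw/w)² = (2×0.118)² = 0.0554;  (3·δz/z)² = (3×0.0860)² = 0.0666;  (1·δs/s)² = (1×0.107)² = 0.0114
δQ/Q = √(0.133) = 0.365
Q = 2.36e+10, so δQ = 0.365 × 2.36e+10 = 8.62e+09.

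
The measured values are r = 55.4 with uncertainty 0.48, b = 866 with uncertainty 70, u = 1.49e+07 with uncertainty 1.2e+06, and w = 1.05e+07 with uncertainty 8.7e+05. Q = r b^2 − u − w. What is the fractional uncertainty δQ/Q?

Let p = r·b^2 = 4.15e+07. δp/p = √((1·δr/r)² + (2·δb/b)²) = √(7.51e-05 + 0.0261) = 0.162, so δp = 6.73e+06.
Q = p − u − w: δQ = √(δp² + δu² + δw²) = √(4.52e+13 + 1.44e+12 + 7.57e+11) = 6.89e+06
Q = 1.61e+07, so δQ/Q = 6.89e+06/1.61e+07 = 0.427.

0.427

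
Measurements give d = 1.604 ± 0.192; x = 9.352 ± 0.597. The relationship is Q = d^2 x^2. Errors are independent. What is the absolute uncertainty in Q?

Since Q is a product/quotient, work with relative uncertainties:
  (2·δd/d)² = (2×0.120)² = 0.0573;  (2·δx/x)² = (2×0.0638)² = 0.0163
δQ/Q = √(0.0736) = 0.271
Q = 225.0, so δQ = 0.271 × 225.0 = 61.1.

61.1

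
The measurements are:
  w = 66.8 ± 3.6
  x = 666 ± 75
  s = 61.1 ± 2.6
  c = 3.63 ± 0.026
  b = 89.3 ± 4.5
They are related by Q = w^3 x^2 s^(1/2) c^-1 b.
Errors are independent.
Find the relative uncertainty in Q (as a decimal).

Q is a product of powers, so relative uncertainties combine in quadrature:
  (3·δw/w)² = (3×0.0539)² = 0.0261;  (2·δx/x)² = (2×0.113)² = 0.0507;  (½·δs/s)² = (0.5×0.0426)² = 0.000453;  (-1·δc/c)² = (-1×0.00716)² = 5.13e-05;  (1·δb/b)² = (1×0.0504)² = 0.00254
δQ/Q = √(0.0799) = 0.283

0.283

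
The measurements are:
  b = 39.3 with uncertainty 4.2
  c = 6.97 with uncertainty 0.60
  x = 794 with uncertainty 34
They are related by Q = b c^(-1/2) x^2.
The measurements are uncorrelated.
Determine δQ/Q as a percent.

14.4%

Since Q is a product/quotient, work with relative uncertainties:
  (1·δb/b)² = (1×0.107)² = 0.0114;  (−½·δc/c)² = (-0.5×0.0861)² = 0.00185;  (2·δx/x)² = (2×0.0428)² = 0.00733
δQ/Q = √(0.0206) = 0.144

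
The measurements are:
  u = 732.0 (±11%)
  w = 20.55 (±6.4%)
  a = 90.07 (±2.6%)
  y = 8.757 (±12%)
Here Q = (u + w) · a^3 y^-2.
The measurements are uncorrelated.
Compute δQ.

1.97e+06

Let h = u + w = 752.5. δh = √(δu² + δw²) = √(6480 + 1.73) = 80.5, so δh/h = 0.107.
Q is then a monomial in h, a, y:
δQ/Q = √((δh/h)² + (3·δa/a)² + (-2·δy/y)²) = √(0.0115 + 0.00608 + 0.0576) = 0.274
Q = 7.171e+06, so δQ = 0.274 × 7.171e+06 = 1.97e+06.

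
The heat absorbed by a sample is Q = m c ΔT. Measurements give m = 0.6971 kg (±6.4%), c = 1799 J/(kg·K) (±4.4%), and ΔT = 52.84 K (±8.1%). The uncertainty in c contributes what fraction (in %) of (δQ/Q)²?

(δQ/Q)² = (1·δm/m)² + (1·δc/c)² + (1·δΔT/ΔT)²
  m term: (1×0.0640)² = 0.00410
  c term: (1×0.0440)² = 0.00194
  ΔT term: (1×0.0810)² = 0.00656
Total = 0.0126. Share from c = 0.00194/0.0126 = 0.154.

15.4%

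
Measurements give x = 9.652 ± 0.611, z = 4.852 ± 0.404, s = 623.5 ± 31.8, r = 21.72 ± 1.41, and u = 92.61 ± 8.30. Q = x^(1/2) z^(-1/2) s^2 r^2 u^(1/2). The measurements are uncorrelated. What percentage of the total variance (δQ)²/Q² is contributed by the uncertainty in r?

52.7%

(δQ/Q)² = (½·δx/x)² + (−½·δz/z)² + (2·δs/s)² + (2·δr/r)² + (½·δu/u)²
  x term: (0.5×0.0633)² = 0.00100
  z term: (-0.5×0.0833)² = 0.00173
  s term: (2×0.0510)² = 0.0104
  r term: (2×0.0649)² = 0.0169
  u term: (0.5×0.0896)² = 0.00201
Total = 0.0320. Share from r = 0.0169/0.0320 = 0.527.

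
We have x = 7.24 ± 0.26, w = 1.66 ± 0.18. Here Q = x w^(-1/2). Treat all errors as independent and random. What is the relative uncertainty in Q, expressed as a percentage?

For a monomial Q ∝ x, w^(-1/2), fractional errors add in quadrature:
  (1·δx/x)² = (1×0.0359)² = 0.00129;  (−½·δw/w)² = (-0.5×0.108)² = 0.00294
δQ/Q = √(0.00423) = 0.0650

6.50%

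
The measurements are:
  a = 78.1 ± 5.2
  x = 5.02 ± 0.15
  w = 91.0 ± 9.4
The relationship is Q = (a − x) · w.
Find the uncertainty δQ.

Let u = a − x = 73.1. δu = √(δa² + δx²) = √(27.0 + 0.0225) = 5.20, so δu/u = 0.0712.
Q is then a monomial in u, w:
δQ/Q = √((δu/u)² + (1·δw/w)²) = √(0.00507 + 0.0107) = 0.125
Q = 6650, so δQ = 0.125 × 6650 = 834.

834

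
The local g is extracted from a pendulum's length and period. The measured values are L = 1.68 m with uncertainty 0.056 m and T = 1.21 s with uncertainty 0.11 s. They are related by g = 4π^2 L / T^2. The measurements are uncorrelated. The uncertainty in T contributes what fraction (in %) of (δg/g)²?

96.7%

(δg/g)² = (1·δL/L)² + (-2·δT/T)²
  L term: (1×0.0333)² = 0.00111
  T term: (-2×0.0909)² = 0.0331
Total = 0.0342. Share from T = 0.0331/0.0342 = 0.967.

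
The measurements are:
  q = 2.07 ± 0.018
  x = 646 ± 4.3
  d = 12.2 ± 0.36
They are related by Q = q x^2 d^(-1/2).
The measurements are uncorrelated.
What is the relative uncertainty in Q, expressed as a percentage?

Q is a product of powers, so relative uncertainties combine in quadrature:
  (1·δq/q)² = (1×0.00870)² = 7.56e-05;  (2·δx/x)² = (2×0.00666)² = 0.000177;  (−½·δd/d)² = (-0.5×0.0295)² = 0.000218
δQ/Q = √(0.000471) = 0.0217

2.17%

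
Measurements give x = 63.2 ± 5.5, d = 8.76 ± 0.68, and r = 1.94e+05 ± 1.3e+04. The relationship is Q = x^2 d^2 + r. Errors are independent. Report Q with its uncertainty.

(5.01 ± 0.727) × 10^5

Let p = x^2·d^2 = 3.07e+05. δp/p = √((2·δx/x)² + (2·δd/d)²) = √(0.0303 + 0.0241) = 0.233, so δp = 71500.
Q = p + r: δQ = √(δp² + δr²) = √(5.11e+09 + 1.69e+08) = 72700
Q = 5.01e+05.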